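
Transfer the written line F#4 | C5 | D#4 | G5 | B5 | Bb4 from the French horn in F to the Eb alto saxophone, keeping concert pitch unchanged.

G#4 D5 E#4 A5 C#6 C5

First find concert pitch: the French horn in F sounds a perfect fifth below written, so F#4 C5 D#4 G5 B5 Bb4 sounds B3 F4 G#3 C5 E5 Eb4.
Then write for Eb alto saxophone: it sounds a major sixth below written, so the part must be a major sixth above concert.
B3 → G#4
F4 → D5
G#3 → E#4
C5 → A5
E5 → C#6
Eb4 → C5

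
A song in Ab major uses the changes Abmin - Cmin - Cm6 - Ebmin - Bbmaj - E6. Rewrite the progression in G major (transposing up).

Ab major up to G major is a major seventh; each chord root moves by that interval while the quality stays the same.
Abmin: root Ab up a major seventh → G, giving Gmin.
Cmin: root C up a major seventh → B, giving Bmin.
Cm6: root C up a major seventh → B, giving Bm6.
Ebmin: root Eb up a major seventh → D, giving Dmin.
Bbmaj: root Bb up a major seventh → A, giving Amaj.
E6: root E up a major seventh → D#, giving D#6.

Gmin Bmin Bm6 Dmin Amaj D#6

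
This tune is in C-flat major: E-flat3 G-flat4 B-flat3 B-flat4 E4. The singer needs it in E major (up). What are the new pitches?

C-flat major to E major up is an augmented third, so every note moves up by that interval.
Eb3 to G#3
Gb4 to B4
Bb3 to D#4
Bb4 to D#5
E4 to G##4

G#3 B4 D#4 D#5 G##4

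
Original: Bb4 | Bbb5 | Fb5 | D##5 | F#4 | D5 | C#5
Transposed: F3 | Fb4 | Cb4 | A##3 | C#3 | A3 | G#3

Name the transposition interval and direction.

From Bb4 to F3 is 11 letter names — an eleventh of some quality.
F3 to Bb4 is 17 semitones, which makes it a perfect eleventh; the second version is lower, so the direction is down.
Checking another pair — C#5 → G#3 — gives the same interval.

down a perfect eleventh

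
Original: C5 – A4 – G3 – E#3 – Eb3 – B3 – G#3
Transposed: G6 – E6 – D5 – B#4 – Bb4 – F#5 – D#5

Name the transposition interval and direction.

up a perfect twelfth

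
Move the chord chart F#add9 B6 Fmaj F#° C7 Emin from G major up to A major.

G#add9 C#6 Gmaj G#° D7 F#min

G major up to A major is a major second; each chord root moves by that interval while the quality stays the same.
F#add9: root F# up a major second → G#, giving G#add9.
B6: root B up a major second → C#, giving C#6.
Fmaj: root F up a major second → G, giving Gmaj.
F#°: root F# up a major second → G#, giving G#°.
C7: root C up a major second → D, giving D7.
Emin: root E up a major second → F#, giving F#min.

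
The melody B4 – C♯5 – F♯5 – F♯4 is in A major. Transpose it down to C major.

D4 E4 A4 A3

From A down to C is a major sixth; apply that to each pitch.
B4 → D4
C#5 → E4
F#5 → A4
F#4 → A3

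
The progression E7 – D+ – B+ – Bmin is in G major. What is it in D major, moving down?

B7 A+ F#+ F#min

G major down to D major is a perfect fourth; each chord root moves by that interval while the quality stays the same.
E7: root E down a perfect fourth → B, giving B7.
D+: root D down a perfect fourth → A, giving A+.
B+: root B down a perfect fourth → F#, giving F#+.
Bmin: root B down a perfect fourth → F#, giving F#min.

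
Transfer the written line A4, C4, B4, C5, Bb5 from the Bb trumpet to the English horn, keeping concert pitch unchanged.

D5 F4 E5 F5 Eb6

First find concert pitch: the Bb trumpet sounds a major second below written, so A4 C4 B4 C5 Bb5 sounds G4 Bb3 A4 Bb4 Ab5.
Then write for English horn: it sounds a perfect fifth below written, so the part must be a perfect fifth above concert.
G4 → D5
Bb3 → F4
A4 → E5
Bb4 → F5
Ab5 → Eb6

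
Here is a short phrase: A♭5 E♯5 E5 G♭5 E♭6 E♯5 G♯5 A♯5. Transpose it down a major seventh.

Bbb4 F#4 F4 Abb4 Fb5 F#4 A4 B4

Ab5 to Bbb4
E#5 to F#4
E5 to F4
Gb5 to Abb4
Eb6 to Fb5
E#5 to F#4
G#5 to A4
A#5 to B4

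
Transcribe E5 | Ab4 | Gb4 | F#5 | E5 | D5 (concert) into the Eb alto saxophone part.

C#6 F5 Eb5 D#6 C#6 B5

Written C4 sounds as Eb3 on the Eb alto saxophone, so concert pitches are written a major sixth up.
E5 -> C#6
Ab4 -> F5
Gb4 -> Eb5
F#5 -> D#6
E5 -> C#6
D5 -> B5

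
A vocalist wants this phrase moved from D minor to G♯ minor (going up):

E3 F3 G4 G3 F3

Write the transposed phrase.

From D up to G♯ is an augmented fourth; apply that to each pitch.
E3 gives A#3
F3 gives B3
G4 gives C#5
G3 gives C#4
F3 gives B3

A#3 B3 C#5 C#4 B3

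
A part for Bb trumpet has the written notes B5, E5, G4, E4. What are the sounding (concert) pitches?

A5 D5 F4 D4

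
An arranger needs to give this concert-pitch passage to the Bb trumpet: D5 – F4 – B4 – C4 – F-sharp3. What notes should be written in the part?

The Bb trumpet sounds a major second below written, so the written part must be a major second above concert — transpose each note up.
D5 -> E5
F4 -> G4
B4 -> C#5
C4 -> D4
F#3 -> G#3

E5 G4 C#5 D4 G#3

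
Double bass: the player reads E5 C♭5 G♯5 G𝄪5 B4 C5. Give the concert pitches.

E4 Cb4 G#4 G##4 B3 C4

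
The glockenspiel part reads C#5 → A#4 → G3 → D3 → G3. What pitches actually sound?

C#7 A#6 G5 D5 G5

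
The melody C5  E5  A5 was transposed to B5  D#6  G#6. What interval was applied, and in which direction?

up a major seventh

From C5 to B5 is 7 letter names — a seventh of some quality.
C5 to B5 is 11 semitones, which makes it a major seventh; the second version is higher, so the direction is up.
Checking another pair — A5 → G#6 — gives the same interval.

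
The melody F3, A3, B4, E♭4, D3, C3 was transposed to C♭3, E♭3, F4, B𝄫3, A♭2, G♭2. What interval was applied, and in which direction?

From F3 to Cb3 is 4 letter names — a fourth of some quality.
Cb3 to F3 is 6 semitones, which makes it an augmented fourth; the second version is lower, so the direction is down.
Checking another pair — C3 → Gb2 — gives the same interval.

down an augmented fourth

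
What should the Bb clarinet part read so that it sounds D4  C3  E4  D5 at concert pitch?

Written C4 sounds as Bb3 on the Bb clarinet, so concert pitches are written a major second up.
D4 → E4
C3 → D3
E4 → F#4
D5 → E5

E4 D3 F#4 E5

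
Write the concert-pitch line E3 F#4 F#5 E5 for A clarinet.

G3 A4 A5 G5

The A clarinet sounds a minor third below written, so the written part must be a minor third above concert — transpose each note up.
E3 to G3
F#4 to A4
F#5 to A5
E5 to G5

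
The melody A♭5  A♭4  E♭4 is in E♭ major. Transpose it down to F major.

Bb4 Bb3 F3

From E♭ down to F is a minor seventh; apply that to each pitch.
Ab5 gives Bb4
Ab4 gives Bb3
Eb4 gives F3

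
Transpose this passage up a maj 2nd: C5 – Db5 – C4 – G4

C5 to D5
Db5 to Eb5
C4 to D4
G4 to A4

D5 Eb5 D4 A4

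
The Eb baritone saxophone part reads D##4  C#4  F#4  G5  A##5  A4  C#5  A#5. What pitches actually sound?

Written C4 on the Eb baritone saxophone sounds as Eb2, a major thirteenth lower; apply that shift to every note.
D##4 becomes F##2
C#4 becomes E2
F#4 becomes A2
G5 becomes Bb3
A##5 becomes C##4
A4 becomes C3
C#5 becomes E3
A#5 becomes C#4

F##2 E2 A2 Bb3 C##4 C3 E3 C#4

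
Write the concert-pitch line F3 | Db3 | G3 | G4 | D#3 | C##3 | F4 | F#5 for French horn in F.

The French horn in F sounds a perfect fifth below written, so the written part must be a perfect fifth above concert — transpose each note up.
F3 → C4
Db3 → Ab3
G3 → D4
G4 → D5
D#3 → A#3
C##3 → G##3
F4 → C5
F#5 → C#6

C4 Ab3 D4 D5 A#3 G##3 C5 C#6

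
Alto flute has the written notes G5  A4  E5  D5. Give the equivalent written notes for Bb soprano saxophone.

First find concert pitch: the alto flute sounds a perfect fourth below written, so G5 A4 E5 D5 sounds D5 E4 B4 A4.
Then write for Bb soprano saxophone: it sounds a major second below written, so the part must be a major second above concert.
D5 → E5
E4 → F#4
B4 → C#5
A4 → B4

E5 F#4 C#5 B4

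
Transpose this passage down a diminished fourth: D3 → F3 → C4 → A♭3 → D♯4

A#2 C#3 G#3 E3 A##3

A diminished fourth down from D3 gives A#2.
F3 down a diminished fourth is C#3.
C4 down a diminished fourth is G#3.
Ab3 down a diminished fourth is E3.
D#4 down a diminished fourth is A##3.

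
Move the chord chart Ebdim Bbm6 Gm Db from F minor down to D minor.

F minor down to D minor is a minor third; each chord root moves by that interval while the quality stays the same.
Ebdim: root Eb down a minor third → C, giving Cdim.
Bbm6: root Bb down a minor third → G, giving Gm6.
Gm: root G down a minor third → E, giving Em.
Db: root Db down a minor third → Bb, giving Bb.

Cdim Gm6 Em Bb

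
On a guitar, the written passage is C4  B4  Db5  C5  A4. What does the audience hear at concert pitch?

C3 B3 Db4 C4 A3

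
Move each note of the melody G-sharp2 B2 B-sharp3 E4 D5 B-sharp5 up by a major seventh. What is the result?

G#2: a seventh up reaches F, and 11 semitones makes it F##3.
B2: a seventh up reaches A, and 11 semitones makes it A#3.
A major seventh up from B#3 gives A##4.
A major seventh up from E4 gives D#5.
D5: a seventh up reaches C, and 11 semitones makes it C#6.
A major seventh up from B#5 gives A##6.

F##3 A#3 A##4 D#5 C#6 A##6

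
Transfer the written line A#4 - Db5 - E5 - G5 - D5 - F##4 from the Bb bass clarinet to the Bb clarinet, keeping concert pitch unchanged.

A#3 Db4 E4 G4 D4 F##3

First find concert pitch: the Bb bass clarinet sounds a major ninth below written, so A#4 Db5 E5 G5 D5 F##4 sounds G#3 Cb4 D4 F4 C4 E#3.
Then write for Bb clarinet: it sounds a major second below written, so the part must be a major second above concert.
G#3 → A#3
Cb4 → Db4
D4 → E4
F4 → G4
C4 → D4
E#3 → F##3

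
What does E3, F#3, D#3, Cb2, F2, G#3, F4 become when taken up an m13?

C5 D5 B4 Abb3 Db4 E5 Db6

E3 becomes C5
F#3 becomes D5
D#3 becomes B4
Cb2 becomes Abb3
F2 becomes Db4
G#3 becomes E5
F4 becomes Db6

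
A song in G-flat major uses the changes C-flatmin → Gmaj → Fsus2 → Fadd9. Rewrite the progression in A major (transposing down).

G-flat major down to A major is a diminished seventh; each chord root moves by that interval while the quality stays the same.
C-flatmin: root C-flat down a diminished seventh → D, giving Dmin.
Gmaj: root G down a diminished seventh → A#, giving A#maj.
Fsus2: root F down a diminished seventh → G#, giving G#sus2.
Fadd9: root F down a diminished seventh → G#, giving G#add9.

Dmin A#maj G#sus2 G#add9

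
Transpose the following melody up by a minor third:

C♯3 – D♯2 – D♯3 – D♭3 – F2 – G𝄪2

C#3 → E3
D#2 → F#2
D#3 → F#3
Db3 → Fb3
F2 → Ab2
G##2 → B#2

E3 F#2 F#3 Fb3 Ab2 B#2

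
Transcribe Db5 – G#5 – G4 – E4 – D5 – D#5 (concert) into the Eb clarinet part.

Bb4 E#5 E4 C#4 B4 B#4

The Eb clarinet sounds a minor third above written, so the written part must be a minor third below concert — transpose each note down.
Db5 to Bb4
G#5 to E#5
G4 to E4
E4 to C#4
D5 to B4
D#5 to B#4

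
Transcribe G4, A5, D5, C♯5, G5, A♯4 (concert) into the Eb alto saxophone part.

The Eb alto saxophone sounds a major sixth below written, so the written part must be a major sixth above concert — transpose each note up.
G4 → E5
A5 → F#6
D5 → B5
C#5 → A#5
G5 → E6
A#4 → F##5

E5 F#6 B5 A#5 E6 F##5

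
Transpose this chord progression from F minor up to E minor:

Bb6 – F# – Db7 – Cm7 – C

A6 E# C7 Bm7 B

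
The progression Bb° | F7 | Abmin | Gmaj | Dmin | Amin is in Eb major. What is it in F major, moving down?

C° G7 Bbmin Amaj Emin Bmin

Eb major down to F major is a minor seventh; each chord root moves by that interval while the quality stays the same.
Bb°: root Bb down a minor seventh → C, giving C°.
F7: root F down a minor seventh → G, giving G7.
Abmin: root Ab down a minor seventh → Bb, giving Bbmin.
Gmaj: root G down a minor seventh → A, giving Amaj.
Dmin: root D down a minor seventh → E, giving Emin.
Amin: root A down a minor seventh → B, giving Bmin.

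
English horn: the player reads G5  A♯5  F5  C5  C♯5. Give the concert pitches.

C5 D#5 Bb4 F4 F#4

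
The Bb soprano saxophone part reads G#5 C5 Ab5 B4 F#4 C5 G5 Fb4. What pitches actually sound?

The Bb soprano saxophone sounds a major second below written, so transpose each written note down a major second.
G#5 becomes F#5
C5 becomes Bb4
Ab5 becomes Gb5
B4 becomes A4
F#4 becomes E4
C5 becomes Bb4
G5 becomes F5
Fb4 becomes Ebb4

F#5 Bb4 Gb5 A4 E4 Bb4 F5 Ebb4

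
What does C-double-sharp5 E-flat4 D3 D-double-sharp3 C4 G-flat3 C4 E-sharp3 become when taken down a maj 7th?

D#4 Fb3 Eb2 E#2 Db3 Abb2 Db3 F#2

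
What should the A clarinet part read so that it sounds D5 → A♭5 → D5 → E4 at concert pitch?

Written C4 sounds as A3 on the A clarinet, so concert pitches are written a minor third up.
D5 to F5
Ab5 to Cb6
D5 to F5
E4 to G4

F5 Cb6 F5 G4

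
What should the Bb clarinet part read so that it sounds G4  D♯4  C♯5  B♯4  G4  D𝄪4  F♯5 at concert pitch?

Written C4 sounds as Bb3 on the Bb clarinet, so concert pitches are written a major second up.
G4 → A4
D#4 → E#4
C#5 → D#5
B#4 → C##5
G4 → A4
D##4 → E##4
F#5 → G#5

A4 E#4 D#5 C##5 A4 E##4 G#5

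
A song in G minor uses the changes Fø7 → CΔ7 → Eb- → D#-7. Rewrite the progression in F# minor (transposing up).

Eø7 BΔ7 D- C##-7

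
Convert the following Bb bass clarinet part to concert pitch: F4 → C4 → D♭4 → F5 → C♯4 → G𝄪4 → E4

Eb3 Bb2 Cb3 Eb4 B2 F##3 D3

The Bb bass clarinet sounds a major ninth below written, so transpose each written note down a major ninth.
F4 gives Eb3
C4 gives Bb2
Db4 gives Cb3
F5 gives Eb4
C#4 gives B2
G##4 gives F##3
E4 gives D3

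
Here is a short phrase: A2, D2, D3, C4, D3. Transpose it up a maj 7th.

A2: a seventh up reaches G, and 11 semitones makes it G#3.
D2 up a major seventh is C#3.
D3: a seventh up reaches C, and 11 semitones makes it C#4.
A major seventh up from C4 gives B4.
D3 up a major seventh is C#4.

G#3 C#3 C#4 B4 C#4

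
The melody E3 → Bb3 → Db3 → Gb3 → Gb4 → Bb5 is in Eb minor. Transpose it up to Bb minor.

From Eb up to Bb is a perfect fifth; apply that to each pitch.
E3 becomes B3
Bb3 becomes F4
Db3 becomes Ab3
Gb3 becomes Db4
Gb4 becomes Db5
Bb5 becomes F6

B3 F4 Ab3 Db4 Db5 F6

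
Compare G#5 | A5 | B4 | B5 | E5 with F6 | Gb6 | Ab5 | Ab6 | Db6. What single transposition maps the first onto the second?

Take the first pair: G#5 → F6. G to F spans 7 letter names, so the interval is some kind of seventh.
G#5 to F6 is 9 semitones, which makes it a diminished seventh; the second version is higher, so the direction is up.
Checking another pair — E5 → Db6 — gives the same interval.

up a diminished seventh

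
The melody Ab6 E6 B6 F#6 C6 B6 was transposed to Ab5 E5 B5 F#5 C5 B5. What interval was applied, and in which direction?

down a perfect octave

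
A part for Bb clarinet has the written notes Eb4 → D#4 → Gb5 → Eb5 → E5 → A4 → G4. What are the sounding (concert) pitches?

Db4 C#4 Fb5 Db5 D5 G4 F4

The Bb clarinet sounds a major second below written, so transpose each written note down a major second.
Eb4 becomes Db4
D#4 becomes C#4
Gb5 becomes Fb5
Eb5 becomes Db5
E5 becomes D5
A4 becomes G4
G4 becomes F4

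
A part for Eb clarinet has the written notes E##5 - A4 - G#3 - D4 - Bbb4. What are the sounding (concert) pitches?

G##5 C5 B3 F4 Dbb5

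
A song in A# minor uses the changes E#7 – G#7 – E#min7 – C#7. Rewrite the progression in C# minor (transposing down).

A# minor down to C# minor is a major sixth; each chord root moves by that interval while the quality stays the same.
E#7: root E# down a major sixth → G#, giving G#7.
G#7: root G# down a major sixth → B, giving B7.
E#min7: root E# down a major sixth → G#, giving G#min7.
C#7: root C# down a major sixth → E, giving E7.

G#7 B7 G#min7 E7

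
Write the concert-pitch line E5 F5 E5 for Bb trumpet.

Written C4 sounds as Bb3 on the Bb trumpet, so concert pitches are written a major second up.
E5 gives F#5
F5 gives G5
E5 gives F#5

F#5 G5 F#5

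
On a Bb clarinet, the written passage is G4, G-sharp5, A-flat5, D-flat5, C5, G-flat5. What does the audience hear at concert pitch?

F4 F#5 Gb5 Cb5 Bb4 Fb5

Written C4 on the Bb clarinet sounds as Bb3, a major second lower; apply that shift to every note.
G4 → F4
G#5 → F#5
Ab5 → Gb5
Db5 → Cb5
C5 → Bb4
Gb5 → Fb5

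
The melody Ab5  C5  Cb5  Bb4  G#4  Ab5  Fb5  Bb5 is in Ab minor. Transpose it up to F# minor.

F#6 A#5 A5 G#5 E##5 F#6 D6 G#6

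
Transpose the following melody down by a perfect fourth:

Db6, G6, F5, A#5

Ab5 D6 C5 E#5

Db6 -> Ab5
G6 -> D6
F5 -> C5
A#5 -> E#5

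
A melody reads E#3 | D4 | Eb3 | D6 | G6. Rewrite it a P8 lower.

E#3: an octave down reaches E, and 12 semitones makes it E#2.
D4 down a perfect octave is D3.
Eb3: an octave down reaches E, and 12 semitones makes it Eb2.
D6: an octave down reaches D, and 12 semitones makes it D5.
G6 down a perfect octave is G5.

E#2 D3 Eb2 D5 G5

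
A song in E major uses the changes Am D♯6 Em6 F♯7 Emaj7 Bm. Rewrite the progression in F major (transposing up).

Bbm E6 Fm6 G7 Fmaj7 Cm

E major up to F major is a minor second; each chord root moves by that interval while the quality stays the same.
Am: root A up a minor second → Bb, giving Bbm.
D♯6: root D♯ up a minor second → E, giving E6.
Em6: root E up a minor second → F, giving Fm6.
F♯7: root F♯ up a minor second → G, giving G7.
Emaj7: root E up a minor second → F, giving Fmaj7.
Bm: root B up a minor second → C, giving Cm.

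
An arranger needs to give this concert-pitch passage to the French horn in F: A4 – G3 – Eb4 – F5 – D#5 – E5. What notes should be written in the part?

The French horn in F sounds a perfect fifth below written, so the written part must be a perfect fifth above concert — transpose each note up.
A4 → E5
G3 → D4
Eb4 → Bb4
F5 → C6
D#5 → A#5
E5 → B5

E5 D4 Bb4 C6 A#5 B5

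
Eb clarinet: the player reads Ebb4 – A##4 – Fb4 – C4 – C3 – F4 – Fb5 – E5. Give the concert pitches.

Gbb4 C##5 Abb4 Eb4 Eb3 Ab4 Abb5 G5

Written C4 on the Eb clarinet sounds as Eb4, a minor third higher; apply that shift to every note.
Ebb4 → Gbb4
A##4 → C##5
Fb4 → Abb4
C4 → Eb4
C3 → Eb3
F4 → Ab4
Fb5 → Abb5
E5 → G5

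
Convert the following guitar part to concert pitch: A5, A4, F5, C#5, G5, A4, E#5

A4 A3 F4 C#4 G4 A3 E#4

The guitar sounds a perfect octave below written, so transpose each written note down a perfect octave.
A5 becomes A4
A4 becomes A3
F5 becomes F4
C#5 becomes C#4
G5 becomes G4
A4 becomes A3
E#5 becomes E#4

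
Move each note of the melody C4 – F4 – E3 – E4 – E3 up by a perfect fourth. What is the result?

F4 Bb4 A3 A4 A3

C4 gives F4
F4 gives Bb4
E3 gives A3
E4 gives A4
E3 gives A3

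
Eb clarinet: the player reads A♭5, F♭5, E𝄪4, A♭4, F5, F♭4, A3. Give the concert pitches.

The Eb clarinet sounds a minor third above written, so transpose each written note up a minor third.
Ab5 gives Cb6
Fb5 gives Abb5
E##4 gives G##4
Ab4 gives Cb5
F5 gives Ab5
Fb4 gives Abb4
A3 gives C4

Cb6 Abb5 G##4 Cb5 Ab5 Abb4 C4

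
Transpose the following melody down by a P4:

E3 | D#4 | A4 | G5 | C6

B2 A#3 E4 D5 G5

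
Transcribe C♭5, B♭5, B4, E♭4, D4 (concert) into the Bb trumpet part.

Db5 C6 C#5 F4 E4

Written C4 sounds as Bb3 on the Bb trumpet, so concert pitches are written a major second up.
Cb5 -> Db5
Bb5 -> C6
B4 -> C#5
Eb4 -> F4
D4 -> E4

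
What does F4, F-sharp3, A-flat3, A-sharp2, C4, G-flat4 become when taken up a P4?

F4 becomes Bb4
F#3 becomes B3
Ab3 becomes Db4
A#2 becomes D#3
C4 becomes F4
Gb4 becomes Cb5

Bb4 B3 Db4 D#3 F4 Cb5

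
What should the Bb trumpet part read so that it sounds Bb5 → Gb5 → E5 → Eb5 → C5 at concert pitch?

Written C4 sounds as Bb3 on the Bb trumpet, so concert pitches are written a major second up.
Bb5 gives C6
Gb5 gives Ab5
E5 gives F#5
Eb5 gives F5
C5 gives D5

C6 Ab5 F#5 F5 D5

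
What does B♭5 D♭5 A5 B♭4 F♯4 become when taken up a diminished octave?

Bbb6 Dbb6 Ab6 Bbb5 F5

A diminished octave up from Bb5 gives Bbb6.
A diminished octave up from Db5 gives Dbb6.
A5 up a diminished octave is Ab6.
Bb4 up a diminished octave is Bbb5.
F#4 up a diminished octave is F5.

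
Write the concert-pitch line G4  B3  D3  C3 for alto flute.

Written C4 sounds as G3 on the alto flute, so concert pitches are written a perfect fourth up.
G4 -> C5
B3 -> E4
D3 -> G3
C3 -> F3

C5 E4 G3 F3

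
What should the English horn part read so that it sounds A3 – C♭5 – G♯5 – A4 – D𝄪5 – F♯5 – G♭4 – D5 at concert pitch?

E4 Gb5 D#6 E5 A##5 C#6 Db5 A5

Written C4 sounds as F3 on the English horn, so concert pitches are written a perfect fifth up.
A3 to E4
Cb5 to Gb5
G#5 to D#6
A4 to E5
D##5 to A##5
F#5 to C#6
Gb4 to Db5
D5 to A5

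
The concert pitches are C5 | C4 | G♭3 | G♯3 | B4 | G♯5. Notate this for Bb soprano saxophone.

Written C4 sounds as Bb3 on the Bb soprano saxophone, so concert pitches are written a major second up.
C5 → D5
C4 → D4
Gb3 → Ab3
G#3 → A#3
B4 → C#5
G#5 → A#5

D5 D4 Ab3 A#3 C#5 A#5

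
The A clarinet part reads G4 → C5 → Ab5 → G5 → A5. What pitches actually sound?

E4 A4 F5 E5 F#5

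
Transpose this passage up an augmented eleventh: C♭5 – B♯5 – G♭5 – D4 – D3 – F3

F6 E##7 C7 G#5 G#4 B4

Cb5: an eleventh up reaches F, and 18 semitones makes it F6.
B#5 up an augmented eleventh is E##7.
Gb5: an eleventh up reaches C, and 18 semitones makes it C7.
D4: an eleventh up reaches G, and 18 semitones makes it G#5.
D3 up an augmented eleventh is G#4.
F3: an eleventh up reaches B, and 18 semitones makes it B4.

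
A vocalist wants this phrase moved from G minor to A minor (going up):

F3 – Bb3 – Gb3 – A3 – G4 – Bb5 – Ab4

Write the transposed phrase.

G3 C4 Ab3 B3 A4 C6 Bb4

G minor to A minor up is a major second, so every note moves up by that interval.
F3 gives G3
Bb3 gives C4
Gb3 gives Ab3
A3 gives B3
G4 gives A4
Bb5 gives C6
Ab4 gives Bb4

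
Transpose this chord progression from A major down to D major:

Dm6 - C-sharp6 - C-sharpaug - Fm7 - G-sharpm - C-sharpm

A major down to D major is a perfect fifth; each chord root moves by that interval while the quality stays the same.
Dm6: root D down a perfect fifth → G, giving Gm6.
C-sharp6: root C-sharp down a perfect fifth → F#, giving F#6.
C-sharpaug: root C-sharp down a perfect fifth → F#, giving F#aug.
Fm7: root F down a perfect fifth → Bb, giving Bbm7.
G-sharpm: root G-sharp down a perfect fifth → C#, giving C#m.
C-sharpm: root C-sharp down a perfect fifth → F#, giving F#m.

Gm6 F#6 F#aug Bbm7 C#m F#m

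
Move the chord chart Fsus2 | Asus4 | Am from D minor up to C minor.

Ebsus2 Gsus4 Gm

D minor up to C minor is a minor seventh; each chord root moves by that interval while the quality stays the same.
Fsus2: root F up a minor seventh → Eb, giving Ebsus2.
Asus4: root A up a minor seventh → G, giving Gsus4.
Am: root A up a minor seventh → G, giving Gm.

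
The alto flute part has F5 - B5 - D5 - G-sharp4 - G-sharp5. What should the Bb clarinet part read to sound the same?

D5 G#5 B4 E#4 E#5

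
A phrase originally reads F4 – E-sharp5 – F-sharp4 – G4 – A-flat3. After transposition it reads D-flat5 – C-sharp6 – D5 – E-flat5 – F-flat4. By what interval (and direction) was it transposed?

up a minor sixth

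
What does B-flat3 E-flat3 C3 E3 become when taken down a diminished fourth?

Bb3 -> F#3
Eb3 -> B2
C3 -> G#2
E3 -> B#2

F#3 B2 G#2 B#2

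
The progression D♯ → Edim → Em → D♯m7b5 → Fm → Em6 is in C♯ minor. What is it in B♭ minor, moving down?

C Dbdim Dbm Cm7b5 Ebbm Dbm6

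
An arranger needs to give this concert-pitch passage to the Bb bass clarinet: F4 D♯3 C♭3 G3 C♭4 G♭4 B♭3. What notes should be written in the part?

G5 E#4 Db4 A4 Db5 Ab5 C5

Written C4 sounds as Bb2 on the Bb bass clarinet, so concert pitches are written a major ninth up.
F4 to G5
D#3 to E#4
Cb3 to Db4
G3 to A4
Cb4 to Db5
Gb4 to Ab5
Bb3 to C5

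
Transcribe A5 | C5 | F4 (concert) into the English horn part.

E6 G5 C5

Written C4 sounds as F3 on the English horn, so concert pitches are written a perfect fifth up.
A5 becomes E6
C5 becomes G5
F4 becomes C5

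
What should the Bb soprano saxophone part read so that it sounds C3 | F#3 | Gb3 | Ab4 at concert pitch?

D3 G#3 Ab3 Bb4

Written C4 sounds as Bb3 on the Bb soprano saxophone, so concert pitches are written a major second up.
C3 gives D3
F#3 gives G#3
Gb3 gives Ab3
Ab4 gives Bb4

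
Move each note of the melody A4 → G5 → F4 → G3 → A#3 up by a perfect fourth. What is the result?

D5 C6 Bb4 C4 D#4

A4 -> D5
G5 -> C6
F4 -> Bb4
G3 -> C4
A#3 -> D#4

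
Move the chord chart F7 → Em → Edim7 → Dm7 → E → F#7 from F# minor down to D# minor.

D7 C#m C#dim7 Bm7 C# D#7

F# minor down to D# minor is a minor third; each chord root moves by that interval while the quality stays the same.
F7: root F down a minor third → D, giving D7.
Em: root E down a minor third → C#, giving C#m.
Edim7: root E down a minor third → C#, giving C#dim7.
Dm7: root D down a minor third → B, giving Bm7.
E: root E down a minor third → C#, giving C#.
F#7: root F# down a minor third → D#, giving D#7.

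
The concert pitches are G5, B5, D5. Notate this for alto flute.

C6 E6 G5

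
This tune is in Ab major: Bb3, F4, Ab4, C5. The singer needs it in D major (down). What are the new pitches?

Ab major to D major down is a diminished fifth, so every note moves down by that interval.
Bb3 becomes E3
F4 becomes B3
Ab4 becomes D4
C5 becomes F#4

E3 B3 D4 F#4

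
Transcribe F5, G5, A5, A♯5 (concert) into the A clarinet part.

The A clarinet sounds a minor third below written, so the written part must be a minor third above concert — transpose each note up.
F5 -> Ab5
G5 -> Bb5
A5 -> C6
A#5 -> C#6

Ab5 Bb5 C6 C#6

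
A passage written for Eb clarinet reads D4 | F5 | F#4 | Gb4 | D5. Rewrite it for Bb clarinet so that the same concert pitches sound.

G4 Bb5 B4 Cb5 G5

First find concert pitch: the Eb clarinet sounds a minor third above written, so D4 F5 F#4 Gb4 D5 sounds F4 Ab5 A4 Bbb4 F5.
Then write for Bb clarinet: it sounds a major second below written, so the part must be a major second above concert.
F4 → G4
Ab5 → Bb5
A4 → B4
Bbb4 → Cb5
F5 → G5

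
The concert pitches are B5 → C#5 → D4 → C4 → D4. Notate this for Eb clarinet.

Written C4 sounds as Eb4 on the Eb clarinet, so concert pitches are written a minor third down.
B5 to G#5
C#5 to A#4
D4 to B3
C4 to A3
D4 to B3

G#5 A#4 B3 A3 B3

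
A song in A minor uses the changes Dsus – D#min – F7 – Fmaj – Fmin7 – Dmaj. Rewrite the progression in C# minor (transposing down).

F#sus F##min A7 Amaj Amin7 F#maj

A minor down to C# minor is a minor sixth; each chord root moves by that interval while the quality stays the same.
Dsus: root D down a minor sixth → F#, giving F#sus.
D#min: root D# down a minor sixth → F##, giving F##min.
F7: root F down a minor sixth → A, giving A7.
Fmaj: root F down a minor sixth → A, giving Amaj.
Fmin7: root F down a minor sixth → A, giving Amin7.
Dmaj: root D down a minor sixth → F#, giving F#maj.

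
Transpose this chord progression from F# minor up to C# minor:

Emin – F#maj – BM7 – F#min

F# minor up to C# minor is a perfect fifth; each chord root moves by that interval while the quality stays the same.
Emin: root E up a perfect fifth → B, giving Bmin.
F#maj: root F# up a perfect fifth → C#, giving C#maj.
BM7: root B up a perfect fifth → F#, giving F#M7.
F#min: root F# up a perfect fifth → C#, giving C#min.

Bmin C#maj F#M7 C#min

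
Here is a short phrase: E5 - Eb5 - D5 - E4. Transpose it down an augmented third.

Cb5 Cbb5 Bbb4 Cb4

E5 down an augmented third is Cb5.
An augmented third down from Eb5 gives Cbb5.
D5 down an augmented third is Bbb4.
An augmented third down from E4 gives Cb4.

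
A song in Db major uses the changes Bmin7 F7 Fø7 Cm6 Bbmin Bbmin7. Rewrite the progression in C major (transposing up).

Db major up to C major is a major seventh; each chord root moves by that interval while the quality stays the same.
Bmin7: root B up a major seventh → A#, giving A#min7.
F7: root F up a major seventh → E, giving E7.
Fø7: root F up a major seventh → E, giving Eø7.
Cm6: root C up a major seventh → B, giving Bm6.
Bbmin: root Bb up a major seventh → A, giving Amin.
Bbmin7: root Bb up a major seventh → A, giving Amin7.

A#min7 E7 Eø7 Bm6 Amin Amin7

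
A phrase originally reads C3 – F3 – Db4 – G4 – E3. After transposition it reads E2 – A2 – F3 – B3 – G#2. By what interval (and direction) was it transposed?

down a minor sixth

From C3 to E2 is 6 letter names — a sixth of some quality.
E2 to C3 is 8 semitones, which makes it a minor sixth; the second version is lower, so the direction is down.
Checking another pair — E3 → G#2 — gives the same interval.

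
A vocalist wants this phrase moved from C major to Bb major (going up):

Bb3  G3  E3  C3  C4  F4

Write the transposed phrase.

From C up to Bb is a minor seventh; apply that to each pitch.
Bb3 gives Ab4
G3 gives F4
E3 gives D4
C3 gives Bb3
C4 gives Bb4
F4 gives Eb5

Ab4 F4 D4 Bb3 Bb4 Eb5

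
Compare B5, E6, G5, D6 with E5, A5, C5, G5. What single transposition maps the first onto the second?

From B5 to E5 is 5 letter names — a fifth of some quality.
E5 to B5 is 7 semitones, which makes it a perfect fifth; the second version is lower, so the direction is down.
Checking another pair — D6 → G5 — gives the same interval.

down a perfect fifth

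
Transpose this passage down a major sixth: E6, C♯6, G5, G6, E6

E6 gives G5
C#6 gives E5
G5 gives Bb4
G6 gives Bb5
E6 gives G5

G5 E5 Bb4 Bb5 G5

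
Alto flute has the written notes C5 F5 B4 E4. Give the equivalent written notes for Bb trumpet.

A4 D5 G#4 C#4

First find concert pitch: the alto flute sounds a perfect fourth below written, so C5 F5 B4 E4 sounds G4 C5 F#4 B3.
Then write for Bb trumpet: it sounds a major second below written, so the part must be a major second above concert.
G4 → A4
C5 → D5
F#4 → G#4
B3 → C#4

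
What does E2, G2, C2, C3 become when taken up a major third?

G#2 B2 E2 E3

E2 → G#2
G2 → B2
C2 → E2
C3 → E3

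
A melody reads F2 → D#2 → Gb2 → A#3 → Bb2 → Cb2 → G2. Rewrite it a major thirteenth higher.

D4 B#3 Eb4 F##5 G4 Ab3 E4

F2 to D4
D#2 to B#3
Gb2 to Eb4
A#3 to F##5
Bb2 to G4
Cb2 to Ab3
G2 to E4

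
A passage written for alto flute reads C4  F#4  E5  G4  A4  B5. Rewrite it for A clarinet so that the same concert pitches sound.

Bb3 E4 D5 F4 G4 A5

First find concert pitch: the alto flute sounds a perfect fourth below written, so C4 F#4 E5 G4 A4 B5 sounds G3 C#4 B4 D4 E4 F#5.
Then write for A clarinet: it sounds a minor third below written, so the part must be a minor third above concert.
G3 → Bb3
C#4 → E4
B4 → D5
D4 → F4
E4 → G4
F#5 → A5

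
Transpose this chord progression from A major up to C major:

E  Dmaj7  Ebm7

A major up to C major is a minor third; each chord root moves by that interval while the quality stays the same.
E: root E up a minor third → G, giving G.
Dmaj7: root D up a minor third → F, giving Fmaj7.
Ebm7: root Eb up a minor third → Gb, giving Gbm7.

G Fmaj7 Gbm7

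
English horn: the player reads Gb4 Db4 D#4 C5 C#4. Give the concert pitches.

Cb4 Gb3 G#3 F4 F#3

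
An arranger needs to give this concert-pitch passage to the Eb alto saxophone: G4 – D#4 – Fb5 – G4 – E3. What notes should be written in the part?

The Eb alto saxophone sounds a major sixth below written, so the written part must be a major sixth above concert — transpose each note up.
G4 becomes E5
D#4 becomes B#4
Fb5 becomes Db6
G4 becomes E5
E3 becomes C#4

E5 B#4 Db6 E5 C#4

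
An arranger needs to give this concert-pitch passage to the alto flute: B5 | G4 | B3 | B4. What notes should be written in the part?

E6 C5 E4 E5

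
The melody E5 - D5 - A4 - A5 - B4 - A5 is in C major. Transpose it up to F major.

C major to F major up is a perfect fourth, so every note moves up by that interval.
E5 -> A5
D5 -> G5
A4 -> D5
A5 -> D6
B4 -> E5
A5 -> D6

A5 G5 D5 D6 E5 D6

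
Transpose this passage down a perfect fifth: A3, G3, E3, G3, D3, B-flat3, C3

A3 becomes D3
G3 becomes C3
E3 becomes A2
G3 becomes C3
D3 becomes G2
Bb3 becomes Eb3
C3 becomes F2

D3 C3 A2 C3 G2 Eb3 F2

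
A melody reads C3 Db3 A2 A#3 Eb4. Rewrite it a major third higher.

C3 gives E3
Db3 gives F3
A2 gives C#3
A#3 gives C##4
Eb4 gives G4

E3 F3 C#3 C##4 G4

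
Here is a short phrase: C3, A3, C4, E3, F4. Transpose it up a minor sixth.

C3 -> Ab3
A3 -> F4
C4 -> Ab4
E3 -> C4
F4 -> Db5

Ab3 F4 Ab4 C4 Db5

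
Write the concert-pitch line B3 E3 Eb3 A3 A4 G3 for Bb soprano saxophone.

C#4 F#3 F3 B3 B4 A3

Written C4 sounds as Bb3 on the Bb soprano saxophone, so concert pitches are written a major second up.
B3 gives C#4
E3 gives F#3
Eb3 gives F3
A3 gives B3
A4 gives B4
G3 gives A3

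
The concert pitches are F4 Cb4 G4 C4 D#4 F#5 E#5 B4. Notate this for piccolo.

The piccolo sounds a perfect octave above written, so the written part must be a perfect octave below concert — transpose each note down.
F4 becomes F3
Cb4 becomes Cb3
G4 becomes G3
C4 becomes C3
D#4 becomes D#3
F#5 becomes F#4
E#5 becomes E#4
B4 becomes B3

F3 Cb3 G3 C3 D#3 F#4 E#4 B3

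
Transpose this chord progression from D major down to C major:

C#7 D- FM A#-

D major down to C major is a major second; each chord root moves by that interval while the quality stays the same.
C#7: root C# down a major second → B, giving B7.
D-: root D down a major second → C, giving C-.
FM: root F down a major second → Eb, giving EbM.
A#-: root A# down a major second → G#, giving G#-.

B7 C- EbM G#-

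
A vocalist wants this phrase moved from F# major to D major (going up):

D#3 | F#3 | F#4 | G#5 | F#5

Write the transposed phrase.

From F# up to D is a minor sixth; apply that to each pitch.
D#3 gives B3
F#3 gives D4
F#4 gives D5
G#5 gives E6
F#5 gives D6

B3 D4 D5 E6 D6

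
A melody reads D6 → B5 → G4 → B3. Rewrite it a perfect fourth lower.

D6 gives A5
B5 gives F#5
G4 gives D4
B3 gives F#3

A5 F#5 D4 F#3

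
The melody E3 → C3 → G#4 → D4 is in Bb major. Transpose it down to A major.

D#3 B2 F##4 C#4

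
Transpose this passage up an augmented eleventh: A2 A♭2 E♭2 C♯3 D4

A2 -> D#4
Ab2 -> D4
Eb2 -> A3
C#3 -> F##4
D4 -> G#5

D#4 D4 A3 F##4 G#5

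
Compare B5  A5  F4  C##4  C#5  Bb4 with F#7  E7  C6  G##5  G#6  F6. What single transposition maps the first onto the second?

up a perfect twelfth

From B5 to F#7 is 12 letter names — a twelfth of some quality.
B5 to F#7 is 19 semitones, which makes it a perfect twelfth; the second version is higher, so the direction is up.
Checking another pair — Bb4 → F6 — gives the same interval.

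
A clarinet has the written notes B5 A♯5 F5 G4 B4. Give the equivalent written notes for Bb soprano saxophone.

First find concert pitch: the A clarinet sounds a minor third below written, so B5 A♯5 F5 G4 B4 sounds G#5 F##5 D5 E4 G#4.
Then write for Bb soprano saxophone: it sounds a major second below written, so the part must be a major second above concert.
G#5 → A#5
F##5 → G##5
D5 → E5
E4 → F#4
G#4 → A#4

A#5 G##5 E5 F#4 A#4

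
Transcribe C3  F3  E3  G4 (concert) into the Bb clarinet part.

D3 G3 F#3 A4

The Bb clarinet sounds a major second below written, so the written part must be a major second above concert — transpose each note up.
C3 -> D3
F3 -> G3
E3 -> F#3
G4 -> A4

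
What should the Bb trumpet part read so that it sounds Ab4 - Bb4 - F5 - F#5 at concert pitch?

The Bb trumpet sounds a major second below written, so the written part must be a major second above concert — transpose each note up.
Ab4 -> Bb4
Bb4 -> C5
F5 -> G5
F#5 -> G#5

Bb4 C5 G5 G#5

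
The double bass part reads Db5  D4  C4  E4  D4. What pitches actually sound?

Written C4 on the double bass sounds as C3, a perfect octave lower; apply that shift to every note.
Db5 gives Db4
D4 gives D3
C4 gives C3
E4 gives E3
D4 gives D3

Db4 D3 C3 E3 D3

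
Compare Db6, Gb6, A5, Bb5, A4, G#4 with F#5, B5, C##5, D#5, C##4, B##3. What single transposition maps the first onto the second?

down a diminished sixth

From Db6 to F#5 is 6 letter names — a sixth of some quality.
F#5 to Db6 is 7 semitones, which makes it a diminished sixth; the second version is lower, so the direction is down.
Checking another pair — G#4 → B##3 — gives the same interval.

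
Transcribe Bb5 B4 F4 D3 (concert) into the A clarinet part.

Db6 D5 Ab4 F3

The A clarinet sounds a minor third below written, so the written part must be a minor third above concert — transpose each note up.
Bb5 gives Db6
B4 gives D5
F4 gives Ab4
D3 gives F3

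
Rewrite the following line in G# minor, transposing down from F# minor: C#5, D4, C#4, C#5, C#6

From F# down to G# is a minor seventh; apply that to each pitch.
C#5 gives D#4
D4 gives E3
C#4 gives D#3
C#5 gives D#4
C#6 gives D#5

D#4 E3 D#3 D#4 D#5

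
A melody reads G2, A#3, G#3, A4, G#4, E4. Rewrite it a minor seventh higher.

F3 G#4 F#4 G5 F#5 D5

G2: a seventh up reaches F, and 10 semitones makes it F3.
A#3: a seventh up reaches G, and 10 semitones makes it G#4.
A minor seventh up from G#3 gives F#4.
A4: a seventh up reaches G, and 10 semitones makes it G5.
A minor seventh up from G#4 gives F#5.
A minor seventh up from E4 gives D5.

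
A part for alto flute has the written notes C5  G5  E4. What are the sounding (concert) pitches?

G4 D5 B3

The alto flute sounds a perfect fourth below written, so transpose each written note down a perfect fourth.
C5 becomes G4
G5 becomes D5
E4 becomes B3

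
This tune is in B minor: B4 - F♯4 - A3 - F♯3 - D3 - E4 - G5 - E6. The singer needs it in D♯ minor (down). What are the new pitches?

D#4 A#3 C#3 A#2 F#2 G#3 B4 G#5

From B down to D♯ is a minor sixth; apply that to each pitch.
B4 → D#4
F#4 → A#3
A3 → C#3
F#3 → A#2
D3 → F#2
E4 → G#3
G5 → B4
E6 → G#5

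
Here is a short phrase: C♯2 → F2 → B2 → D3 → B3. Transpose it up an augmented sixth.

C#2 to A##2
F2 to D#3
B2 to G##3
D3 to B#3
B3 to G##4

A##2 D#3 G##3 B#3 G##4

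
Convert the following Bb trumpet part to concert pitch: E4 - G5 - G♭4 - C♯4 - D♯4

D4 F5 Fb4 B3 C#4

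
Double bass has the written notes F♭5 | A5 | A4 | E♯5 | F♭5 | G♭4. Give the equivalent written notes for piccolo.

Fb3 A3 A2 E#3 Fb3 Gb2

First find concert pitch: the double bass sounds a perfect octave below written, so F♭5 A5 A4 E♯5 F♭5 G♭4 sounds Fb4 A4 A3 E#4 Fb4 Gb3.
Then write for piccolo: it sounds a perfect octave above written, so the part must be a perfect octave below concert.
Fb4 → Fb3
A4 → A3
A3 → A2
E#4 → E#3
Fb4 → Fb3
Gb3 → Gb2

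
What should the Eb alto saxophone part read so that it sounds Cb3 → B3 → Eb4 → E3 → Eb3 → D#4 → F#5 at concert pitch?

The Eb alto saxophone sounds a major sixth below written, so the written part must be a major sixth above concert — transpose each note up.
Cb3 becomes Ab3
B3 becomes G#4
Eb4 becomes C5
E3 becomes C#4
Eb3 becomes C4
D#4 becomes B#4
F#5 becomes D#6

Ab3 G#4 C5 C#4 C4 B#4 D#6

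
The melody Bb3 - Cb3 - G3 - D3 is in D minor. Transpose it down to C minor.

From D down to C is a major second; apply that to each pitch.
Bb3 → Ab3
Cb3 → Bbb2
G3 → F3
D3 → C3

Ab3 Bbb2 F3 C3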